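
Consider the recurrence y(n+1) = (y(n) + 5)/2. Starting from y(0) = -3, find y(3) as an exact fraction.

y(1) = ((-3) + 5)/2 = 1.
y(2) = (1 + 5)/2 = 3.
y(3) = (3 + 5)/2 = 4.

4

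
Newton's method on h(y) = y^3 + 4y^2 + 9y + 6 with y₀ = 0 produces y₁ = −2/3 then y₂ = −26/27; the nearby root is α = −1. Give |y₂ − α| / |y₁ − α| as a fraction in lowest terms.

1/9

y₁ − α = −2/3 − (−1) = −2/3 + 1 = 1/3, so |y₁ − α| = 1/3.
y₂ − α = −26/27 − (−1) = −26/27 + 1 = 1/27, so |y₂ − α| = 1/27.
Ratio = (1/27) / (1/3) = 1/9.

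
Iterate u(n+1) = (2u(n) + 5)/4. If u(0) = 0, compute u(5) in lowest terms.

155/64

u(1) = (2·0 + 5)/4 = 5/4.
u(2) = (2·(5/4) + 5)/4 = 15/8.
u(3) = (2·(15/8) + 5)/4 = 35/16.
u(4) = (2·(35/16) + 5)/4 = 75/32.
u(5) = (2·(75/32) + 5)/4 = 155/64.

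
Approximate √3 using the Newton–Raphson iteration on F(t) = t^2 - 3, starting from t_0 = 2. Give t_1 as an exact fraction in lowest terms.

F'(t) = 2t.
F(2) = 1, F'(2) = 4, so t_1 = 2 - 1/4 = 7/4.

7/4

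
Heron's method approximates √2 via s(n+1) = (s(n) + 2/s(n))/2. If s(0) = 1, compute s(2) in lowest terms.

s(1) = (1 + 2/1)/2 = 3/2.
s(2) = (3/2 + 2/(3/2))/2 = 17/12.

17/12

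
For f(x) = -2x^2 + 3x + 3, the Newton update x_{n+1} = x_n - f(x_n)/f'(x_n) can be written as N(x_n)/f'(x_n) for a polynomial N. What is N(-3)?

-21

f'(x) = -4x + 3.
N(x) = x·f'(x) - f(x) = x·(-4x + 3) - (-2x^2 + 3x + 3) = -2x^2 - 3.
N(-3) = -21.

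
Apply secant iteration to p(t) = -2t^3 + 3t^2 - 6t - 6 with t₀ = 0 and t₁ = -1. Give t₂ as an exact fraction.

-6/11

p(0) = -6, p(-1) = 5. t₂ = (-1) - 5·((-1) - 0)/(5 - (-6)) = -6/11.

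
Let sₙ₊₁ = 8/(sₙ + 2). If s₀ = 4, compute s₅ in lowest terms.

s₁ = 8/(4 + 2) = 4/3.
s₂ = 8/(4/3 + 2) = 12/5.
s₃ = 8/(12/5 + 2) = 20/11.
s₄ = 8/(20/11 + 2) = 44/21.
s₅ = 8/(44/21 + 2) = 84/43.

84/43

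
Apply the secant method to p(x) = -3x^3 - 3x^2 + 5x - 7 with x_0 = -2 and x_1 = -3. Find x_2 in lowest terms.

-79/37

p(-2) = -5, p(-3) = 32. x_2 = (-3) - 32·((-3) - (-2))/(32 - (-5)) = -79/37.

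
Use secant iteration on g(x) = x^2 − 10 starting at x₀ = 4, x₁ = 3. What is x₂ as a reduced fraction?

22/7

g(4) = 6, g(3) = −1. x₂ = 3 − (−1)·(3 − 4)/((−1) − 6) = 22/7.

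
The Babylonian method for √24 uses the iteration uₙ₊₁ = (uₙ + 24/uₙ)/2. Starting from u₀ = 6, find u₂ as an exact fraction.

49/10

u₁ = (6 + 24/6)/2 = 5.
u₂ = (5 + 24/5)/2 = 49/10.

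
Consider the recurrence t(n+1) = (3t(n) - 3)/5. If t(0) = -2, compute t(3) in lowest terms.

t(1) = (3·(-2) - 3)/5 = -9/5.
t(2) = (3·(-9/5) - 3)/5 = -42/25.
t(3) = (3·(-42/25) - 3)/5 = -201/125.

-201/125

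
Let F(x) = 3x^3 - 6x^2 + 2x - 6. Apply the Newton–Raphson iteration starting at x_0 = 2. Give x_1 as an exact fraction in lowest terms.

15/7

F'(x) = 9x^2 - 12x + 2.
F(2) = -2, F'(2) = 14, so x_1 = 2 - (-2)/14 = 15/7.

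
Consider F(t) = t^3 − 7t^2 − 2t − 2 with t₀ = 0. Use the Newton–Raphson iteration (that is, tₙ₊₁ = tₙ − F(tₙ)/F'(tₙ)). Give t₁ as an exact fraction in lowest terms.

−1

F'(t) = 3t^2 − 14t − 2.
F(0) = −2, F'(0) = −2, so t₁ = 0 − (−2)/(−2) = −1.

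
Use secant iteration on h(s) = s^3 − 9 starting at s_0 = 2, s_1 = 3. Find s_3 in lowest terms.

1609/777

h(2) = −1, h(3) = 18. s_2 = 3 − 18·(3 − 2)/(18 − (−1)) = 39/19.
h(3) = 18, h(39/19) = −2412/6859. s_3 = (39/19) − (−2412/6859)·((39/19) − 3)/((−2412/6859) − 18) = 1609/777.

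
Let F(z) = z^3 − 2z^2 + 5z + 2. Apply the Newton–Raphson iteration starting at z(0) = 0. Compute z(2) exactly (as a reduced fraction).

−102/295

F'(z) = 3z^2 − 4z + 5.
F(0) = 2, F'(0) = 5, so z(1) = 0 − 2/5 = −2/5.
F(−2/5) = −48/125, F'(−2/5) = 177/25, so z(2) = (−2/5) − (−48/125)/(177/25) = −102/295.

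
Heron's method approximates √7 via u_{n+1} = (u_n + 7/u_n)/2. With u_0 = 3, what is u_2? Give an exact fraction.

u_1 = (3 + 7/3)/2 = 8/3.
u_2 = (8/3 + 7/(8/3))/2 = 127/48.

127/48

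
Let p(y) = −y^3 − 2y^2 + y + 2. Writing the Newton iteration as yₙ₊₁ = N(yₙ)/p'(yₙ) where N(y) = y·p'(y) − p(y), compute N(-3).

34

p'(y) = −3y^2 − 4y + 1.
N(y) = y·p'(y) − p(y) = y·(−3y^2 − 4y + 1) − (−y^3 − 2y^2 + y + 2) = −2y^3 − 2y^2 − 2.
N(-3) = 34.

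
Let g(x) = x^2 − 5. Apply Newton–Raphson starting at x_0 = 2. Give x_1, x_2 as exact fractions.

g'(x) = 2x.
g(2) = −1, g'(2) = 4, so x_1 = 2 − (−1)/4 = 9/4.
g(9/4) = 1/16, g'(9/4) = 9/2, so x_2 = (9/4) − (1/16)/(9/2) = 161/72.

x_1 = 9/4, x_2 = 161/72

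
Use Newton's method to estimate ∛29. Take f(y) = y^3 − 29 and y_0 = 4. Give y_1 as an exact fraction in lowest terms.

157/48

f'(y) = 3y^2.
f(4) = 35, f'(4) = 48, so y_1 = 4 − 35/48 = 157/48.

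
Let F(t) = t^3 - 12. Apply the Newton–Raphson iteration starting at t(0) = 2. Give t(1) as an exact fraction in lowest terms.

7/3

F'(t) = 3t^2.
F(2) = -4, F'(2) = 12, so t(1) = 2 - (-4)/12 = 7/3.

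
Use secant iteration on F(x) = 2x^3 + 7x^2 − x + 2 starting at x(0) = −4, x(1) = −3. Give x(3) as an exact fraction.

F(−4) = −10, F(−3) = 14. x(2) = (−3) − 14·((−3) − (−4))/(14 − (−10)) = −43/12.
F(−3) = 14, F(−43/12) = 2975/864. x(3) = (−43/12) − (2975/864)·((−43/12) − (−3))/((2975/864) − 14) = −4917/1303.

−4917/1303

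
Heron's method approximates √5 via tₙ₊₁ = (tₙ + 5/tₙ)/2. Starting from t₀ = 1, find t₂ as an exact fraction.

7/3

t₁ = (1 + 5/1)/2 = 3.
t₂ = (3 + 5/3)/2 = 7/3.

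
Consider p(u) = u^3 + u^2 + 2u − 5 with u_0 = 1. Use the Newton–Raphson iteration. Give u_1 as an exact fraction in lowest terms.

8/7

p'(u) = 3u^2 + 2u + 2.
p(1) = −1, p'(1) = 7, so u_1 = 1 − (−1)/7 = 8/7.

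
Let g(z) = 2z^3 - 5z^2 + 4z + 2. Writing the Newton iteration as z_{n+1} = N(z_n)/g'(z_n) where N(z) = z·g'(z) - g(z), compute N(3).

g'(z) = 6z^2 - 10z + 4.
N(z) = z·g'(z) - g(z) = z·(6z^2 - 10z + 4) - (2z^3 - 5z^2 + 4z + 2) = 4z^3 - 5z^2 - 2.
N(3) = 61.

61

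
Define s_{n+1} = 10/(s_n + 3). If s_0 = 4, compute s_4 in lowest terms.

s_1 = 10/(4 + 3) = 10/7.
s_2 = 10/(10/7 + 3) = 70/31.
s_3 = 10/(70/31 + 3) = 310/163.
s_4 = 10/(310/163 + 3) = 1630/799.

1630/799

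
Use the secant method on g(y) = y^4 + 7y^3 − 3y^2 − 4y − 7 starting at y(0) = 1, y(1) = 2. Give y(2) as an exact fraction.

19/17

g(1) = −6, g(2) = 45. y(2) = 2 − 45·(2 − 1)/(45 − (−6)) = 19/17.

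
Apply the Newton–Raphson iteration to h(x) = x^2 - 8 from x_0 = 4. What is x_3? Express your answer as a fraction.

h'(x) = 2x.
h(4) = 8, h'(4) = 8, so x_1 = 4 - 8/8 = 3.
h(3) = 1, h'(3) = 6, so x_2 = 3 - 1/6 = 17/6.
h(17/6) = 1/36, h'(17/6) = 17/3, so x_3 = (17/6) - (1/36)/(17/3) = 577/204.

577/204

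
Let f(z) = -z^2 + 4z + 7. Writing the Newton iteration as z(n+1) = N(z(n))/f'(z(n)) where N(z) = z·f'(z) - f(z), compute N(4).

-23

f'(z) = -2z + 4.
N(z) = z·f'(z) - f(z) = z·(-2z + 4) - (-z^2 + 4z + 7) = -z^2 - 7.
N(4) = -23.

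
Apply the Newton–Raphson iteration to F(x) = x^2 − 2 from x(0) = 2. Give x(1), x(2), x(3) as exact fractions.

x(1) = 3/2, x(2) = 17/12, x(3) = 577/408

F'(x) = 2x.
F(2) = 2, F'(2) = 4, so x(1) = 2 − 2/4 = 3/2.
F(3/2) = 1/4, F'(3/2) = 3, so x(2) = (3/2) − (1/4)/3 = 17/12.
F(17/12) = 1/144, F'(17/12) = 17/6, so x(3) = (17/12) − (1/144)/(17/6) = 577/408.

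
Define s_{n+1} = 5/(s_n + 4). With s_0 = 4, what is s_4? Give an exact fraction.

940/937

s_1 = 5/(4 + 4) = 5/8.
s_2 = 5/(5/8 + 4) = 40/37.
s_3 = 5/(40/37 + 4) = 185/188.
s_4 = 5/(185/188 + 4) = 940/937.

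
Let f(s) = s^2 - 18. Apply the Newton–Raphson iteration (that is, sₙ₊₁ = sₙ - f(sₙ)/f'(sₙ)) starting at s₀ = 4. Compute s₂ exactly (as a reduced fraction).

f'(s) = 2s.
f(4) = -2, f'(4) = 8, so s₁ = 4 - (-2)/8 = 17/4.
f(17/4) = 1/16, f'(17/4) = 17/2, so s₂ = (17/4) - (1/16)/(17/2) = 577/136.

577/136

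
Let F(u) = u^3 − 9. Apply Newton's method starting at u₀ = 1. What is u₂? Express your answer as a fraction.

2905/1089

F'(u) = 3u^2.
F(1) = −8, F'(1) = 3, so u₁ = 1 − (−8)/3 = 11/3.
F(11/3) = 1088/27, F'(11/3) = 121/3, so u₂ = (11/3) − (1088/27)/(121/3) = 2905/1089.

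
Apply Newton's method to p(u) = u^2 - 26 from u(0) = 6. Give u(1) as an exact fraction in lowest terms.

p'(u) = 2u.
p(6) = 10, p'(6) = 12, so u(1) = 6 - 10/12 = 31/6.

31/6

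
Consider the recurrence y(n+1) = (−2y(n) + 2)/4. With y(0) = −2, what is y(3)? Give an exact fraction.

y(1) = (−2·(−2) + 2)/4 = 3/2.
y(2) = (−2·(3/2) + 2)/4 = −1/4.
y(3) = (−2·(−1/4) + 2)/4 = 5/8.

5/8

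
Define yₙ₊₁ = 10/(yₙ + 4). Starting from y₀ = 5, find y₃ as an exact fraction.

y₁ = 10/(5 + 4) = 10/9.
y₂ = 10/(10/9 + 4) = 45/23.
y₃ = 10/(45/23 + 4) = 230/137.

230/137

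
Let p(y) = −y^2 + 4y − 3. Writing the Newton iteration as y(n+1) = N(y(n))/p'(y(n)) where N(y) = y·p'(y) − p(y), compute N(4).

p'(y) = −2y + 4.
N(y) = y·p'(y) − p(y) = y·(−2y + 4) − (−y^2 + 4y − 3) = −y^2 + 3.
N(4) = −13.

−13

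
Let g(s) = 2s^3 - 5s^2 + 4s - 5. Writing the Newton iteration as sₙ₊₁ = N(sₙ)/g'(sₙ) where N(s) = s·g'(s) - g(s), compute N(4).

g'(s) = 6s^2 - 10s + 4.
N(s) = s·g'(s) - g(s) = s·(6s^2 - 10s + 4) - (2s^3 - 5s^2 + 4s - 5) = 4s^3 - 5s^2 + 5.
N(4) = 181.

181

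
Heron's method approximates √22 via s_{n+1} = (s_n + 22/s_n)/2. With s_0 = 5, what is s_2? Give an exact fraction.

4409/940

s_1 = (5 + 22/5)/2 = 47/10.
s_2 = (47/10 + 22/(47/10))/2 = 4409/940.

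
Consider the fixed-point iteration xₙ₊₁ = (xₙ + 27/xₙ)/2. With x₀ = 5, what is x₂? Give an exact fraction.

x₁ = (5 + 27/5)/2 = 26/5.
x₂ = (26/5 + 27/(26/5))/2 = 1351/260.

1351/260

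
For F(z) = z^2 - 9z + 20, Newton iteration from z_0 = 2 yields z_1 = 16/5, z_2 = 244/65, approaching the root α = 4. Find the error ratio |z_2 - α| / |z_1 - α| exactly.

4/13

z_1 - α = 16/5 - 4 = -4/5, so |z_1 - α| = 4/5.
z_2 - α = 244/65 - 4 = -16/65, so |z_2 - α| = 16/65.
Ratio = (16/65) / (4/5) = 4/13.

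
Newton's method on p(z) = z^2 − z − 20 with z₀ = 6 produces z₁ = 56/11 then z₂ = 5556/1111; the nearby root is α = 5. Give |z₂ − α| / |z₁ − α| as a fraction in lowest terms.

1/101

z₁ − α = 56/11 − 5 = 1/11, so |z₁ − α| = 1/11.
z₂ − α = 5556/1111 − 5 = 1/1111, so |z₂ − α| = 1/1111.
Ratio = (1/1111) / (1/11) = 1/101.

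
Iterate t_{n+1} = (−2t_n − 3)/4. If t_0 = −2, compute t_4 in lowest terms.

−19/32

t_1 = (−2·(−2) − 3)/4 = 1/4.
t_2 = (−2·(1/4) − 3)/4 = −7/8.
t_3 = (−2·(−7/8) − 3)/4 = −5/16.
t_4 = (−2·(−5/16) − 3)/4 = −19/32.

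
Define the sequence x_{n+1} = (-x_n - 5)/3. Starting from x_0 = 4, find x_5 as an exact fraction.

-103/81

x_1 = (-4 - 5)/3 = -3.
x_2 = (-(-3) - 5)/3 = -2/3.
x_3 = (-(-2/3) - 5)/3 = -13/9.
x_4 = (-(-13/9) - 5)/3 = -32/27.
x_5 = (-(-32/27) - 5)/3 = -103/81.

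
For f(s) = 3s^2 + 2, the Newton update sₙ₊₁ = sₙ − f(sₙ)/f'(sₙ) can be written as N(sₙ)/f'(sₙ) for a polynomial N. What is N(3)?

25

f'(s) = 6s.
N(s) = s·f'(s) − f(s) = s·(6s) − (3s^2 + 2) = 3s^2 − 2.
N(3) = 25.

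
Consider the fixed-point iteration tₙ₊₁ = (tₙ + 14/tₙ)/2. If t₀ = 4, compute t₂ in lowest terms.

t₁ = (4 + 14/4)/2 = 15/4.
t₂ = (15/4 + 14/(15/4))/2 = 449/120.

449/120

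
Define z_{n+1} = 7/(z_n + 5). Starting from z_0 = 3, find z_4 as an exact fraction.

z_1 = 7/(3 + 5) = 7/8.
z_2 = 7/(7/8 + 5) = 56/47.
z_3 = 7/(56/47 + 5) = 329/291.
z_4 = 7/(329/291 + 5) = 2037/1784.

2037/1784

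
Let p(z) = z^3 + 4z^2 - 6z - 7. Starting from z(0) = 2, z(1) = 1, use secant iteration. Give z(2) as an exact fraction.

p(2) = 5, p(1) = -8. z(2) = 1 - (-8)·(1 - 2)/((-8) - 5) = 21/13.

21/13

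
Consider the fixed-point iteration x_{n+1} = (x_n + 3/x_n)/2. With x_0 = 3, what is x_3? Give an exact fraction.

97/56

x_1 = (3 + 3/3)/2 = 2.
x_2 = (2 + 3/2)/2 = 7/4.
x_3 = (7/4 + 3/(7/4))/2 = 97/56.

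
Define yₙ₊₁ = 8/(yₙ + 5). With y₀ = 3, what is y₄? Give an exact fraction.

152/119

y₁ = 8/(3 + 5) = 1.
y₂ = 8/(1 + 5) = 4/3.
y₃ = 8/(4/3 + 5) = 24/19.
y₄ = 8/(24/19 + 5) = 152/119.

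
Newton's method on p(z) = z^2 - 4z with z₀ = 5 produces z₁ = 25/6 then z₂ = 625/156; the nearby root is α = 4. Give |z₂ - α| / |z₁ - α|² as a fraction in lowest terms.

z₁ - α = 25/6 - 4 = 1/6, so |z₁ - α| = 1/6.
z₂ - α = 625/156 - 4 = 1/156, so |z₂ - α| = 1/156.
|z₁ - α|² = 1/36.
Ratio = (1/156) / (1/36) = 3/13.

3/13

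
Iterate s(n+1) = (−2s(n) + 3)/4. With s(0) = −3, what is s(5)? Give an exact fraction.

s(1) = (−2·(−3) + 3)/4 = 9/4.
s(2) = (−2·(9/4) + 3)/4 = −3/8.
s(3) = (−2·(−3/8) + 3)/4 = 15/16.
s(4) = (−2·(15/16) + 3)/4 = 9/32.
s(5) = (−2·(9/32) + 3)/4 = 39/64.

39/64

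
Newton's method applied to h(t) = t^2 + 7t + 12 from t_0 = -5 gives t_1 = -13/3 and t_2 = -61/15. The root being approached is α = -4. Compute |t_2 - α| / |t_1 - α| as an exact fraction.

1/5

t_1 - α = -13/3 - (-4) = -13/3 + 4 = -1/3, so |t_1 - α| = 1/3.
t_2 - α = -61/15 - (-4) = -61/15 + 4 = -1/15, so |t_2 - α| = 1/15.
Ratio = (1/15) / (1/3) = 1/5.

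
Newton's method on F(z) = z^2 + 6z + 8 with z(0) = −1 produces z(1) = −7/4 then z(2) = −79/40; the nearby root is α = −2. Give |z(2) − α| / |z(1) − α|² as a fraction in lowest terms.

2/5

z(1) − α = −7/4 − (−2) = −7/4 + 2 = 1/4, so |z(1) − α| = 1/4.
z(2) − α = −79/40 − (−2) = −79/40 + 2 = 1/40, so |z(2) − α| = 1/40.
|z(1) − α|² = 1/16.
Ratio = (1/40) / (1/16) = 2/5.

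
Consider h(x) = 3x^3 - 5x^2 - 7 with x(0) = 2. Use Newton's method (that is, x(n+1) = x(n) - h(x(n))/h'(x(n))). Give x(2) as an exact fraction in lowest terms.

h'(x) = 9x^2 - 10x.
h(2) = -3, h'(2) = 16, so x(1) = 2 - (-3)/16 = 35/16.
h(35/16) = 1953/4096, h'(35/16) = 5425/256, so x(2) = (35/16) - (1953/4096)/(5425/256) = 433/200.

433/200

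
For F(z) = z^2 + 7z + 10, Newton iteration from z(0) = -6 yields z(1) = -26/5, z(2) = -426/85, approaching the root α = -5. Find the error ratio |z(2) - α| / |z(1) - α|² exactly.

5/17

z(1) - α = -26/5 - (-5) = -26/5 + 5 = -1/5, so |z(1) - α| = 1/5.
z(2) - α = -426/85 - (-5) = -426/85 + 5 = -1/85, so |z(2) - α| = 1/85.
|z(1) - α|² = 1/25.
Ratio = (1/85) / (1/25) = 5/17.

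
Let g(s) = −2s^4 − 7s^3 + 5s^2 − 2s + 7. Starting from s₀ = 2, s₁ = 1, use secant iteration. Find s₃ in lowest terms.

g(2) = −65, g(1) = 1. s₂ = 1 − 1·(1 − 2)/(1 − (−65)) = 67/66.
g(1) = 1, g(67/66) = 1601795/2371842. s₃ = (67/66) − (1601795/2371842)·((67/66) − 1)/((1601795/2371842) − 1) = 805984/770047.

805984/770047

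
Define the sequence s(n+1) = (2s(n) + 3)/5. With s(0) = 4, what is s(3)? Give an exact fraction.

149/125

s(1) = (2·4 + 3)/5 = 11/5.
s(2) = (2·(11/5) + 3)/5 = 37/25.
s(3) = (2·(37/25) + 3)/5 = 149/125.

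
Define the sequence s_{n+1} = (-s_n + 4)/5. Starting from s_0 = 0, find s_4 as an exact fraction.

416/625

s_1 = (-0 + 4)/5 = 4/5.
s_2 = (-(4/5) + 4)/5 = 16/25.
s_3 = (-(16/25) + 4)/5 = 84/125.
s_4 = (-(84/125) + 4)/5 = 416/625.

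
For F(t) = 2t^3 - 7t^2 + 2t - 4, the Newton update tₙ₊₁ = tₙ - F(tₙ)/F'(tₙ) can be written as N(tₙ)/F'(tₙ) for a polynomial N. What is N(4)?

F'(t) = 6t^2 - 14t + 2.
N(t) = t·F'(t) - F(t) = t·(6t^2 - 14t + 2) - (2t^3 - 7t^2 + 2t - 4) = 4t^3 - 7t^2 + 4.
N(4) = 148.

148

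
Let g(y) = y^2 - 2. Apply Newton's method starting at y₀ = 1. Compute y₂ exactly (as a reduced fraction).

17/12

g'(y) = 2y.
g(1) = -1, g'(1) = 2, so y₁ = 1 - (-1)/2 = 3/2.
g(3/2) = 1/4, g'(3/2) = 3, so y₂ = (3/2) - (1/4)/3 = 17/12.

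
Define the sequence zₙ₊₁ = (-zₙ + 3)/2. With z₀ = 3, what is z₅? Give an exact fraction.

15/16

z₁ = (-3 + 3)/2 = 0.
z₂ = (-0 + 3)/2 = 3/2.
z₃ = (-(3/2) + 3)/2 = 3/4.
z₄ = (-(3/4) + 3)/2 = 9/8.
z₅ = (-(9/8) + 3)/2 = 15/16.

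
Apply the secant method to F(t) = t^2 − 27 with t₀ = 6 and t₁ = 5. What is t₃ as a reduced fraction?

F(6) = 9, F(5) = −2. t₂ = 5 − (−2)·(5 − 6)/((−2) − 9) = 57/11.
F(5) = −2, F(57/11) = −18/121. t₃ = (57/11) − (−18/121)·((57/11) − 5)/((−18/121) − (−2)) = 291/56.

291/56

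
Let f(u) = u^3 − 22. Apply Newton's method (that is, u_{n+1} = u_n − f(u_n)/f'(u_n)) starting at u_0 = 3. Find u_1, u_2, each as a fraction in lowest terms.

u_1 = 76/27, u_2 = 655489/233928

f'(u) = 3u^2.
f(3) = 5, f'(3) = 27, so u_1 = 3 − 5/27 = 76/27.
f(76/27) = 5950/19683, f'(76/27) = 5776/243, so u_2 = (76/27) − (5950/19683)/(5776/243) = 655489/233928.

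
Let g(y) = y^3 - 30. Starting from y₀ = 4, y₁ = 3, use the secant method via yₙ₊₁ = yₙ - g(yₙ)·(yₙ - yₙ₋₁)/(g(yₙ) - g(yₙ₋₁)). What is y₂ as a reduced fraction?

g(4) = 34, g(3) = -3. y₂ = 3 - (-3)·(3 - 4)/((-3) - 34) = 114/37.

114/37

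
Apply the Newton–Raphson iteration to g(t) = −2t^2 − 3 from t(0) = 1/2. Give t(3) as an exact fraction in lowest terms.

2399/80

g'(t) = −4t.
g(1/2) = −7/2, g'(1/2) = −2, so t(1) = (1/2) − (−7/2)/(−2) = −5/4.
g(−5/4) = −49/8, g'(−5/4) = 5, so t(2) = (−5/4) − (−49/8)/5 = −1/40.
g(−1/40) = −2401/800, g'(−1/40) = 1/10, so t(3) = (−1/40) − (−2401/800)/(1/10) = 2399/80.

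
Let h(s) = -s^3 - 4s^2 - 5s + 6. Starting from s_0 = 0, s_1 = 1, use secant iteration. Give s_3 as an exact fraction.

117/167

h(0) = 6, h(1) = -4. s_2 = 1 - (-4)·(1 - 0)/((-4) - 6) = 3/5.
h(1) = -4, h(3/5) = 168/125. s_3 = (3/5) - (168/125)·((3/5) - 1)/((168/125) - (-4)) = 117/167.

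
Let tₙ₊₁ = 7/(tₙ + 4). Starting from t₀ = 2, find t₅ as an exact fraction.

t₁ = 7/(2 + 4) = 7/6.
t₂ = 7/(7/6 + 4) = 42/31.
t₃ = 7/(42/31 + 4) = 217/166.
t₄ = 7/(217/166 + 4) = 1162/881.
t₅ = 7/(1162/881 + 4) = 6167/4686.

6167/4686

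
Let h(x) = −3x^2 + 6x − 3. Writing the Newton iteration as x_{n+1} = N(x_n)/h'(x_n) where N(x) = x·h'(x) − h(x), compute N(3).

−24

h'(x) = −6x + 6.
N(x) = x·h'(x) − h(x) = x·(−6x + 6) − (−3x^2 + 6x − 3) = −3x^2 + 3.
N(3) = −24.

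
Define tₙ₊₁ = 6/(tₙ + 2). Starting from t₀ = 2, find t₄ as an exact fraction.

78/47

t₁ = 6/(2 + 2) = 3/2.
t₂ = 6/(3/2 + 2) = 12/7.
t₃ = 6/(12/7 + 2) = 21/13.
t₄ = 6/(21/13 + 2) = 78/47.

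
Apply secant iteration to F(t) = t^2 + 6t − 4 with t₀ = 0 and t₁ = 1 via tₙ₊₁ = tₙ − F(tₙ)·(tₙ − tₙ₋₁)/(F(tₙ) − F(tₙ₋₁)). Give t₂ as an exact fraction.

4/7

F(0) = −4, F(1) = 3. t₂ = 1 − 3·(1 − 0)/(3 − (−4)) = 4/7.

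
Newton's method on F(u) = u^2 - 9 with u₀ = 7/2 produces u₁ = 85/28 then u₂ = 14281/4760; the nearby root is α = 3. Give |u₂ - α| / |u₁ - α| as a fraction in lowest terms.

1/170

u₁ - α = 85/28 - 3 = 1/28, so |u₁ - α| = 1/28.
u₂ - α = 14281/4760 - 3 = 1/4760, so |u₂ - α| = 1/4760.
Ratio = (1/4760) / (1/28) = 1/170.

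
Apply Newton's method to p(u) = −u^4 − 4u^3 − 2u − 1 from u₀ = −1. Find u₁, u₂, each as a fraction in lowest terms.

u₁ = −3/5, u₂ = −731/1705

p'(u) = −4u^3 − 12u^2 − 2.
p(−1) = 4, p'(−1) = −10, so u₁ = (−1) − 4/(−10) = −3/5.
p(−3/5) = 584/625, p'(−3/5) = −682/125, so u₂ = (−3/5) − (584/625)/(−682/125) = −731/1705.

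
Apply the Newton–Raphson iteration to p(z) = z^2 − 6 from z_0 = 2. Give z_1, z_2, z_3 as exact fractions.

z_1 = 5/2, z_2 = 49/20, z_3 = 4801/1960

p'(z) = 2z.
p(2) = −2, p'(2) = 4, so z_1 = 2 − (−2)/4 = 5/2.
p(5/2) = 1/4, p'(5/2) = 5, so z_2 = (5/2) − (1/4)/5 = 49/20.
p(49/20) = 1/400, p'(49/20) = 49/10, so z_3 = (49/20) − (1/400)/(49/10) = 4801/1960.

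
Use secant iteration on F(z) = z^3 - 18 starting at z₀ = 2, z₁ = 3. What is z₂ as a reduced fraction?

F(2) = -10, F(3) = 9. z₂ = 3 - 9·(3 - 2)/(9 - (-10)) = 48/19.

48/19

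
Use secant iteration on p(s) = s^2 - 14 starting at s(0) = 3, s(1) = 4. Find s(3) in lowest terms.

p(3) = -5, p(4) = 2. s(2) = 4 - 2·(4 - 3)/(2 - (-5)) = 26/7.
p(4) = 2, p(26/7) = -10/49. s(3) = (26/7) - (-10/49)·((26/7) - 4)/((-10/49) - 2) = 101/27.

101/27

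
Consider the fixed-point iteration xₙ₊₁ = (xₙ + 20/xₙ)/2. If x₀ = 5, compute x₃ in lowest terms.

x₁ = (5 + 20/5)/2 = 9/2.
x₂ = (9/2 + 20/(9/2))/2 = 161/36.
x₃ = (161/36 + 20/(161/36))/2 = 51841/11592.

51841/11592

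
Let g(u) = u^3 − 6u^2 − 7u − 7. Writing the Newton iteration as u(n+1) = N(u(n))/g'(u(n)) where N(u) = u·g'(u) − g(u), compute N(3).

g'(u) = 3u^2 − 12u − 7.
N(u) = u·g'(u) − g(u) = u·(3u^2 − 12u − 7) − (u^3 − 6u^2 − 7u − 7) = 2u^3 − 6u^2 + 7.
N(3) = 7.

7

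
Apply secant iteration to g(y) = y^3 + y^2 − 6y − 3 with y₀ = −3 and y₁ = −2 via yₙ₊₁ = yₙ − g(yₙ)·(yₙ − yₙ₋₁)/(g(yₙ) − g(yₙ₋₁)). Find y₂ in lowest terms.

g(−3) = −3, g(−2) = 5. y₂ = (−2) − 5·((−2) − (−3))/(5 − (−3)) = −21/8.

−21/8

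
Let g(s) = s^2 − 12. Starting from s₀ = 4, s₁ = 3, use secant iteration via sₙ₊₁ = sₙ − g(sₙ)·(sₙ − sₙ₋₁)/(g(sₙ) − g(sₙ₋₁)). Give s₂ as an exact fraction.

24/7

g(4) = 4, g(3) = −3. s₂ = 3 − (−3)·(3 − 4)/((−3) − 4) = 24/7.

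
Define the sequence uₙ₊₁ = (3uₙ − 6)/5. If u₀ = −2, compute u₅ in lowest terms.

u₁ = (3·(−2) − 6)/5 = −12/5.
u₂ = (3·(−12/5) − 6)/5 = −66/25.
u₃ = (3·(−66/25) − 6)/5 = −348/125.
u₄ = (3·(−348/125) − 6)/5 = −1794/625.
u₅ = (3·(−1794/625) − 6)/5 = −9132/3125.

−9132/3125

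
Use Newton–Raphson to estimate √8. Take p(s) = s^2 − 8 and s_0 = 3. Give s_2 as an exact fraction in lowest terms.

577/204

p'(s) = 2s.
p(3) = 1, p'(3) = 6, so s_1 = 3 − 1/6 = 17/6.
p(17/6) = 1/36, p'(17/6) = 17/3, so s_2 = (17/6) − (1/36)/(17/3) = 577/204.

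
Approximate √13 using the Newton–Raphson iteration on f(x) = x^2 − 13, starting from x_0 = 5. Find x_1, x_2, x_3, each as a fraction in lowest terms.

f'(x) = 2x.
f(5) = 12, f'(5) = 10, so x_1 = 5 − 12/10 = 19/5.
f(19/5) = 36/25, f'(19/5) = 38/5, so x_2 = (19/5) − (36/25)/(38/5) = 343/95.
f(343/95) = 324/9025, f'(343/95) = 686/95, so x_3 = (343/95) − (324/9025)/(686/95) = 117487/32585.

x_1 = 19/5, x_2 = 343/95, x_3 = 117487/32585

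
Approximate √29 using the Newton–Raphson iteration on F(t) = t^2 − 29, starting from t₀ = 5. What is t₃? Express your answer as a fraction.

F'(t) = 2t.
F(5) = −4, F'(5) = 10, so t₁ = 5 − (−4)/10 = 27/5.
F(27/5) = 4/25, F'(27/5) = 54/5, so t₂ = (27/5) − (4/25)/(54/5) = 727/135.
F(727/135) = 4/18225, F'(727/135) = 1454/135, so t₃ = (727/135) − (4/18225)/(1454/135) = 528527/98145.

528527/98145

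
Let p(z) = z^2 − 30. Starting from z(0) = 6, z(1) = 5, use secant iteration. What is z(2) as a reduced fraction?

60/11

p(6) = 6, p(5) = −5. z(2) = 5 − (−5)·(5 − 6)/((−5) − 6) = 60/11.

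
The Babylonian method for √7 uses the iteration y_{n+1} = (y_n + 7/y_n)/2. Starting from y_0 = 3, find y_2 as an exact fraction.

y_1 = (3 + 7/3)/2 = 8/3.
y_2 = (8/3 + 7/(8/3))/2 = 127/48.

127/48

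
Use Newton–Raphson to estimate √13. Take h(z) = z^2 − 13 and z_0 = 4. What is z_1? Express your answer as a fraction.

29/8

h'(z) = 2z.
h(4) = 3, h'(4) = 8, so z_1 = 4 − 3/8 = 29/8.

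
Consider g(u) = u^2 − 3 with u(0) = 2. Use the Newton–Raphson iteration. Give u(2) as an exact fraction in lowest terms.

g'(u) = 2u.
g(2) = 1, g'(2) = 4, so u(1) = 2 − 1/4 = 7/4.
g(7/4) = 1/16, g'(7/4) = 7/2, so u(2) = (7/4) − (1/16)/(7/2) = 97/56.

97/56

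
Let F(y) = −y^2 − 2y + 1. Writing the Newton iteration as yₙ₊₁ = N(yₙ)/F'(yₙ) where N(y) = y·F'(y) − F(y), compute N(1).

−2

F'(y) = −2y − 2.
N(y) = y·F'(y) − F(y) = y·(−2y − 2) − (−y^2 − 2y + 1) = −y^2 − 1.
N(1) = −2.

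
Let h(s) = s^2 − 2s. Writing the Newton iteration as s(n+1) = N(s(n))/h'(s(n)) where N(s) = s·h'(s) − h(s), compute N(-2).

h'(s) = 2s − 2.
N(s) = s·h'(s) − h(s) = s·(2s − 2) − (s^2 − 2s) = s^2.
N(-2) = 4.

4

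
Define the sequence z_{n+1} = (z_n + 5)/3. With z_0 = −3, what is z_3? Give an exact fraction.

62/27

z_1 = ((−3) + 5)/3 = 2/3.
z_2 = ((2/3) + 5)/3 = 17/9.
z_3 = ((17/9) + 5)/3 = 62/27.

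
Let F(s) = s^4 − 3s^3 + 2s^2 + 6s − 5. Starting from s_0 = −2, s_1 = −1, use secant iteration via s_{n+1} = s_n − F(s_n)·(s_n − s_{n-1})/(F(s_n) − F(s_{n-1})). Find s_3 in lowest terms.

F(−2) = 31, F(−1) = −5. s_2 = (−1) − (−5)·((−1) − (−2))/((−5) − 31) = −41/36.
F(−1) = −5, F(−41/36) = −5249075/1679616. s_3 = (−41/36) − (−5249075/1679616)·((−41/36) − (−1))/((−5249075/1679616) − (−5)) = −863081/629801.

−863081/629801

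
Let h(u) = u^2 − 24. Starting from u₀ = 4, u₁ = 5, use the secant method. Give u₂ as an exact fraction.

h(4) = −8, h(5) = 1. u₂ = 5 − 1·(5 − 4)/(1 − (−8)) = 44/9.

44/9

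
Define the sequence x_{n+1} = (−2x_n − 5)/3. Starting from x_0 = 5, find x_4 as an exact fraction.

x_1 = (−2·5 − 5)/3 = −5.
x_2 = (−2·(−5) − 5)/3 = 5/3.
x_3 = (−2·(5/3) − 5)/3 = −25/9.
x_4 = (−2·(−25/9) − 5)/3 = 5/27.

5/27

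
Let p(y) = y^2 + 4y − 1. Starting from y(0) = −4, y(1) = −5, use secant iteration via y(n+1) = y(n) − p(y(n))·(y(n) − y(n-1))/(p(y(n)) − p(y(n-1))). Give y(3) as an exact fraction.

−55/13

p(−4) = −1, p(−5) = 4. y(2) = (−5) − 4·((−5) − (−4))/(4 − (−1)) = −21/5.
p(−5) = 4, p(−21/5) = −4/25. y(3) = (−21/5) − (−4/25)·((−21/5) − (−5))/((−4/25) − 4) = −55/13.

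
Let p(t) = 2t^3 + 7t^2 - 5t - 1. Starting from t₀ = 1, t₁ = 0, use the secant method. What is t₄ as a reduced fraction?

p(1) = 3, p(0) = -1. t₂ = 0 - (-1)·(0 - 1)/((-1) - 3) = 1/4.
p(0) = -1, p(1/4) = -57/32. t₃ = (1/4) - (-57/32)·((1/4) - 0)/((-57/32) - (-1)) = -8/25.
p(1/4) = -57/32, p(-8/25) = 19551/15625. t₄ = (-8/25) - (19551/15625)·((-8/25) - (1/4))/((19551/15625) - (-57/32)) = -752/8867.

-752/8867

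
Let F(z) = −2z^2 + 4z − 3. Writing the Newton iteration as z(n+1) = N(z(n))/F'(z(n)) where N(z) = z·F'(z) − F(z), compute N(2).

−5

F'(z) = −4z + 4.
N(z) = z·F'(z) − F(z) = z·(−4z + 4) − (−2z^2 + 4z − 3) = −2z^2 + 3.
N(2) = −5.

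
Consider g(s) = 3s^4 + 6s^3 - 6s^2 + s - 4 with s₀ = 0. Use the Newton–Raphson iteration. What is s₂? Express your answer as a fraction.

2980/1009

g'(s) = 12s^3 + 18s^2 - 12s + 1.
g(0) = -4, g'(0) = 1, so s₁ = 0 - (-4)/1 = 4.
g(4) = 1056, g'(4) = 1009, so s₂ = 4 - 1056/1009 = 2980/1009.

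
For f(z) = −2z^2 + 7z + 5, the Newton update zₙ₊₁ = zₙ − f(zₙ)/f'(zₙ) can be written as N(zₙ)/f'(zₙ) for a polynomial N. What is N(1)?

f'(z) = −4z + 7.
N(z) = z·f'(z) − f(z) = z·(−4z + 7) − (−2z^2 + 7z + 5) = −2z^2 − 5.
N(1) = −7.

−7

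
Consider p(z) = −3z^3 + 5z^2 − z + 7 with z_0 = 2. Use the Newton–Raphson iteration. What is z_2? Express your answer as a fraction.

p'(z) = −9z^2 + 10z − 1.
p(2) = 1, p'(2) = −17, so z_1 = 2 − 1/(−17) = 35/17.
p(35/17) = −224/4913, p'(35/17) = −5364/289, so z_2 = (35/17) − (−224/4913)/(−5364/289) = 46879/22797.

46879/22797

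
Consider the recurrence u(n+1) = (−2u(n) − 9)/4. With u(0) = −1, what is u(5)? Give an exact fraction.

−97/64

u(1) = (−2·(−1) − 9)/4 = −7/4.
u(2) = (−2·(−7/4) − 9)/4 = −11/8.
u(3) = (−2·(−11/8) − 9)/4 = −25/16.
u(4) = (−2·(−25/16) − 9)/4 = −47/32.
u(5) = (−2·(−47/32) − 9)/4 = −97/64.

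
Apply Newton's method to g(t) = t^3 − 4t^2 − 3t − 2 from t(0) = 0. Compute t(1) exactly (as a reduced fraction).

−2/3

g'(t) = 3t^2 − 8t − 3.
g(0) = −2, g'(0) = −3, so t(1) = 0 − (−2)/(−3) = −2/3.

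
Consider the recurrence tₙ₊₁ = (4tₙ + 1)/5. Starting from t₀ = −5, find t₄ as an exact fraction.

−911/625

t₁ = (4·(−5) + 1)/5 = −19/5.
t₂ = (4·(−19/5) + 1)/5 = −71/25.
t₃ = (4·(−71/25) + 1)/5 = −259/125.
t₄ = (4·(−259/125) + 1)/5 = −911/625.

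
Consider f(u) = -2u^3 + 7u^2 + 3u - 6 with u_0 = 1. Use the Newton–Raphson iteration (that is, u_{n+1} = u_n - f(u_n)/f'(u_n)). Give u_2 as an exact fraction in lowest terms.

f'(u) = -6u^2 + 14u + 3.
f(1) = 2, f'(1) = 11, so u_1 = 1 - 2/11 = 9/11.
f(9/11) = 60/1331, f'(9/11) = 1263/121, so u_2 = (9/11) - (60/1331)/(1263/121) = 3769/4631.

3769/4631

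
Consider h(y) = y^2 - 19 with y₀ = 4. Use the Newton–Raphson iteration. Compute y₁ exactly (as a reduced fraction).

h'(y) = 2y.
h(4) = -3, h'(4) = 8, so y₁ = 4 - (-3)/8 = 35/8.

35/8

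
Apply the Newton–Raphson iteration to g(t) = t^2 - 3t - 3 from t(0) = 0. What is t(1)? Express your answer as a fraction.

g'(t) = 2t - 3.
g(0) = -3, g'(0) = -3, so t(1) = 0 - (-3)/(-3) = -1.

-1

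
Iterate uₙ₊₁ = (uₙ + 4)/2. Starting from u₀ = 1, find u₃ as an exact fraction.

u₁ = (1 + 4)/2 = 5/2.
u₂ = ((5/2) + 4)/2 = 13/4.
u₃ = ((13/4) + 4)/2 = 29/8.

29/8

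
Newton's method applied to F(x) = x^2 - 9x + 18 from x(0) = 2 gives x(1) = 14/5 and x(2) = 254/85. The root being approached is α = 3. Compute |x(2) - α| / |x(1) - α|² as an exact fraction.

x(1) - α = 14/5 - 3 = -1/5, so |x(1) - α| = 1/5.
x(2) - α = 254/85 - 3 = -1/85, so |x(2) - α| = 1/85.
|x(1) - α|² = 1/25.
Ratio = (1/85) / (1/25) = 5/17.

5/17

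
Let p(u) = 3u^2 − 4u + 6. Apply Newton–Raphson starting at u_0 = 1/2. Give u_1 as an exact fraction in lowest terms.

21/4

p'(u) = 6u − 4.
p(1/2) = 19/4, p'(1/2) = −1, so u_1 = (1/2) − (19/4)/(−1) = 21/4.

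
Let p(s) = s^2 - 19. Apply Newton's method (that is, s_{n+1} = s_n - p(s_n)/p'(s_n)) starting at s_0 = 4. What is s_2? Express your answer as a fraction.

p'(s) = 2s.
p(4) = -3, p'(4) = 8, so s_1 = 4 - (-3)/8 = 35/8.
p(35/8) = 9/64, p'(35/8) = 35/4, so s_2 = (35/8) - (9/64)/(35/4) = 2441/560.

2441/560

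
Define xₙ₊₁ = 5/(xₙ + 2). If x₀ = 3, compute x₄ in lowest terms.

55/37

x₁ = 5/(3 + 2) = 1.
x₂ = 5/(1 + 2) = 5/3.
x₃ = 5/(5/3 + 2) = 15/11.
x₄ = 5/(15/11 + 2) = 55/37.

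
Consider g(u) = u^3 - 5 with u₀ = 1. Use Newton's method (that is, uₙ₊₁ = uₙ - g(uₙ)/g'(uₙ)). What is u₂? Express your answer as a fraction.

g'(u) = 3u^2.
g(1) = -4, g'(1) = 3, so u₁ = 1 - (-4)/3 = 7/3.
g(7/3) = 208/27, g'(7/3) = 49/3, so u₂ = (7/3) - (208/27)/(49/3) = 821/441.

821/441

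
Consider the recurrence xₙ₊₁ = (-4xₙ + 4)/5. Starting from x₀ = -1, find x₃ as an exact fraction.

x₁ = (-4·(-1) + 4)/5 = 8/5.
x₂ = (-4·(8/5) + 4)/5 = -12/25.
x₃ = (-4·(-12/25) + 4)/5 = 148/125.

148/125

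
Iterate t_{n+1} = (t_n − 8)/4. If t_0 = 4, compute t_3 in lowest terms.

−41/16

t_1 = (4 − 8)/4 = −1.
t_2 = ((−1) − 8)/4 = −9/4.
t_3 = ((−9/4) − 8)/4 = −41/16.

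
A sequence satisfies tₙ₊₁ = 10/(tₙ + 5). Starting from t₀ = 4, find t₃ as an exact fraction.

t₁ = 10/(4 + 5) = 10/9.
t₂ = 10/(10/9 + 5) = 18/11.
t₃ = 10/(18/11 + 5) = 110/73.

110/73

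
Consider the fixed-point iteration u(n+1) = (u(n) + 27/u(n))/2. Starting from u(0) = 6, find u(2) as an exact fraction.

291/56

u(1) = (6 + 27/6)/2 = 21/4.
u(2) = (21/4 + 27/(21/4))/2 = 291/56.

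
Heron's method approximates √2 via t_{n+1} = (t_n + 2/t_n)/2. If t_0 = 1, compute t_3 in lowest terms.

t_1 = (1 + 2/1)/2 = 3/2.
t_2 = (3/2 + 2/(3/2))/2 = 17/12.
t_3 = (17/12 + 2/(17/12))/2 = 577/408.

577/408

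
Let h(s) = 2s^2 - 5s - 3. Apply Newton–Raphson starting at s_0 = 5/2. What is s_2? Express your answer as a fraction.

1111/370

h'(s) = 4s - 5.
h(5/2) = -3, h'(5/2) = 5, so s_1 = (5/2) - (-3)/5 = 31/10.
h(31/10) = 18/25, h'(31/10) = 37/5, so s_2 = (31/10) - (18/25)/(37/5) = 1111/370.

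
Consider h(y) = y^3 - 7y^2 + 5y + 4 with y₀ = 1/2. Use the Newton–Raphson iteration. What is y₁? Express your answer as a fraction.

h'(y) = 3y^2 - 14y + 5.
h(1/2) = 39/8, h'(1/2) = -5/4, so y₁ = (1/2) - (39/8)/(-5/4) = 22/5.

22/5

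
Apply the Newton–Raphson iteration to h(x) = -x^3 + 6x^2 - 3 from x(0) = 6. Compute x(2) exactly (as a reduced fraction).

h'(x) = -3x^2 + 12x.
h(6) = -3, h'(6) = -36, so x(1) = 6 - (-3)/(-36) = 71/12.
h(71/12) = -143/1728, h'(71/12) = -1633/48, so x(2) = (71/12) - (-143/1728)/(-1633/48) = 173843/29394.

173843/29394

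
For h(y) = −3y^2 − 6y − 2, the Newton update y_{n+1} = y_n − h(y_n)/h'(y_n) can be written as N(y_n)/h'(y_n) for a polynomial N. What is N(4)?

−46

h'(y) = −6y − 6.
N(y) = y·h'(y) − h(y) = y·(−6y − 6) − (−3y^2 − 6y − 2) = −3y^2 + 2.
N(4) = −46.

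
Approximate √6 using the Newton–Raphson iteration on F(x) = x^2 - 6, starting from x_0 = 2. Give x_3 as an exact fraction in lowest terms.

F'(x) = 2x.
F(2) = -2, F'(2) = 4, so x_1 = 2 - (-2)/4 = 5/2.
F(5/2) = 1/4, F'(5/2) = 5, so x_2 = (5/2) - (1/4)/5 = 49/20.
F(49/20) = 1/400, F'(49/20) = 49/10, so x_3 = (49/20) - (1/400)/(49/10) = 4801/1960.

4801/1960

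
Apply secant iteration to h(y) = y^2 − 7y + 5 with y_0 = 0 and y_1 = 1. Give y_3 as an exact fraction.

25/31

h(0) = 5, h(1) = −1. y_2 = 1 − (−1)·(1 − 0)/((−1) − 5) = 5/6.
h(1) = −1, h(5/6) = −5/36. y_3 = (5/6) − (−5/36)·((5/6) − 1)/((−5/36) − (−1)) = 25/31.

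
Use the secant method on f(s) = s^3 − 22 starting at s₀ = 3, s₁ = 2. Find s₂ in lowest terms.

f(3) = 5, f(2) = −14. s₂ = 2 − (−14)·(2 − 3)/((−14) − 5) = 52/19.

52/19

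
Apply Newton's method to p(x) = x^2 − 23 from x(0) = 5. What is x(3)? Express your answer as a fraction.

p'(x) = 2x.
p(5) = 2, p'(5) = 10, so x(1) = 5 − 2/10 = 24/5.
p(24/5) = 1/25, p'(24/5) = 48/5, so x(2) = (24/5) − (1/25)/(48/5) = 1151/240.
p(1151/240) = 1/57600, p'(1151/240) = 1151/120, so x(3) = (1151/240) − (1/57600)/(1151/120) = 2649601/552480.

2649601/552480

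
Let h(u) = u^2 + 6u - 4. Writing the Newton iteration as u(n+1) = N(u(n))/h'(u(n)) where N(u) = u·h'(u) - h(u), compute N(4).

20

h'(u) = 2u + 6.
N(u) = u·h'(u) - h(u) = u·(2u + 6) - (u^2 + 6u - 4) = u^2 + 4.
N(4) = 20.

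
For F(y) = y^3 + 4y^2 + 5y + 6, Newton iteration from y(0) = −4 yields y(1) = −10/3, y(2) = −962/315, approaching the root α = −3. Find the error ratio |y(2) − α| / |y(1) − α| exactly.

17/105

y(1) − α = −10/3 − (−3) = −10/3 + 3 = −1/3, so |y(1) − α| = 1/3.
y(2) − α = −962/315 − (−3) = −962/315 + 3 = −17/315, so |y(2) − α| = 17/315.
Ratio = (17/315) / (1/3) = 17/105.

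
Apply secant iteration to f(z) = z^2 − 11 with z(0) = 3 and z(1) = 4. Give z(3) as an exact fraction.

f(3) = −2, f(4) = 5. z(2) = 4 − 5·(4 − 3)/(5 − (−2)) = 23/7.
f(4) = 5, f(23/7) = −10/49. z(3) = (23/7) − (−10/49)·((23/7) − 4)/((−10/49) − 5) = 169/51.

169/51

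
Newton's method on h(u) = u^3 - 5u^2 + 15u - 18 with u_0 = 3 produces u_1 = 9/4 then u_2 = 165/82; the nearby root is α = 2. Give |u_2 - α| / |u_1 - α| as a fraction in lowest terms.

u_1 - α = 9/4 - 2 = 1/4, so |u_1 - α| = 1/4.
u_2 - α = 165/82 - 2 = 1/82, so |u_2 - α| = 1/82.
Ratio = (1/82) / (1/4) = 2/41.

2/41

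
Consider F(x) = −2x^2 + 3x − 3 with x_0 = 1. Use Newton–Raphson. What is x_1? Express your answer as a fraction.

−1

F'(x) = −4x + 3.
F(1) = −2, F'(1) = −1, so x_1 = 1 − (−2)/(−1) = −1.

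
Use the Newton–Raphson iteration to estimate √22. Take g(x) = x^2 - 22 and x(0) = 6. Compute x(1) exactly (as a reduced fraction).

g'(x) = 2x.
g(6) = 14, g'(6) = 12, so x(1) = 6 - 14/12 = 29/6.

29/6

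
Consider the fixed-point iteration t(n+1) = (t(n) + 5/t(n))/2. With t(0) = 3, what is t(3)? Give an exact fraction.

t(1) = (3 + 5/3)/2 = 7/3.
t(2) = (7/3 + 5/(7/3))/2 = 47/21.
t(3) = (47/21 + 5/(47/21))/2 = 2207/987.

2207/987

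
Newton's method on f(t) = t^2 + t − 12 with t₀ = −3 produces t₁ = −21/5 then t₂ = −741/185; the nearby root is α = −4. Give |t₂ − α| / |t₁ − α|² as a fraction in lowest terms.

t₁ − α = −21/5 − (−4) = −21/5 + 4 = −1/5, so |t₁ − α| = 1/5.
t₂ − α = −741/185 − (−4) = −741/185 + 4 = −1/185, so |t₂ − α| = 1/185.
|t₁ − α|² = 1/25.
Ratio = (1/185) / (1/25) = 5/37.

5/37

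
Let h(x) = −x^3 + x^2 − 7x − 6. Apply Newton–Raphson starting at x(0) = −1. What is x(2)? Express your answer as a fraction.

h'(x) = −3x^2 + 2x − 7.
h(−1) = 3, h'(−1) = −12, so x(1) = (−1) − 3/(−12) = −3/4.
h(−3/4) = 15/64, h'(−3/4) = −163/16, so x(2) = (−3/4) − (15/64)/(−163/16) = −237/326.

−237/326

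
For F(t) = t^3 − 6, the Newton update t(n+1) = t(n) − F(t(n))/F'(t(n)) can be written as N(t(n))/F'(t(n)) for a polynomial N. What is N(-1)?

4

F'(t) = 3t^2.
N(t) = t·F'(t) − F(t) = t·(3t^2) − (t^3 − 6) = 2t^3 + 6.
N(-1) = 4.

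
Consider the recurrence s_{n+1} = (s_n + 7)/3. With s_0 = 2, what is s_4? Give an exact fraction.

94/27

s_1 = (2 + 7)/3 = 3.
s_2 = (3 + 7)/3 = 10/3.
s_3 = ((10/3) + 7)/3 = 31/9.
s_4 = ((31/9) + 7)/3 = 94/27.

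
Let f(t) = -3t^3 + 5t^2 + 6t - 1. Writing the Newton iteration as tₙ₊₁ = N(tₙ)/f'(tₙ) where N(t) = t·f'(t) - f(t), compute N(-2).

69

f'(t) = -9t^2 + 10t + 6.
N(t) = t·f'(t) - f(t) = t·(-9t^2 + 10t + 6) - (-3t^3 + 5t^2 + 6t - 1) = -6t^3 + 5t^2 + 1.
N(-2) = 69.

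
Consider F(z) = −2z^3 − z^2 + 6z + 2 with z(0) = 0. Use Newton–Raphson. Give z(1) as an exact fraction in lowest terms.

−1/3

F'(z) = −6z^2 − 2z + 6.
F(0) = 2, F'(0) = 6, so z(1) = 0 − 2/6 = −1/3.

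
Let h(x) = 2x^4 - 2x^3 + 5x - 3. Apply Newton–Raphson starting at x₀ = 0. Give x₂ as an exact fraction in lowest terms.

1821/2855

h'(x) = 8x^3 - 6x^2 + 5.
h(0) = -3, h'(0) = 5, so x₁ = 0 - (-3)/5 = 3/5.
h(3/5) = -108/625, h'(3/5) = 571/125, so x₂ = (3/5) - (-108/625)/(571/125) = 1821/2855.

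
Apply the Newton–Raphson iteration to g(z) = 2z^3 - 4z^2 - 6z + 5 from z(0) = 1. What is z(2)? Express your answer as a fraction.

g'(z) = 6z^2 - 8z - 6.
g(1) = -3, g'(1) = -8, so z(1) = 1 - (-3)/(-8) = 5/8.
g(5/8) = 45/256, g'(5/8) = -277/32, so z(2) = (5/8) - (45/256)/(-277/32) = 715/1108.

715/1108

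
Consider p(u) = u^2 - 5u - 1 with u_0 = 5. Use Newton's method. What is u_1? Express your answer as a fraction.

26/5

p'(u) = 2u - 5.
p(5) = -1, p'(5) = 5, so u_1 = 5 - (-1)/5 = 26/5.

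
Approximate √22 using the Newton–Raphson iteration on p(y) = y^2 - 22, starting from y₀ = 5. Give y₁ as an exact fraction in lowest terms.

p'(y) = 2y.
p(5) = 3, p'(5) = 10, so y₁ = 5 - 3/10 = 47/10.

47/10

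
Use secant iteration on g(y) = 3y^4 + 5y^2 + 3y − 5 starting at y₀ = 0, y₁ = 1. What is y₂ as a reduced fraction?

g(0) = −5, g(1) = 6. y₂ = 1 − 6·(1 − 0)/(6 − (−5)) = 5/11.

5/11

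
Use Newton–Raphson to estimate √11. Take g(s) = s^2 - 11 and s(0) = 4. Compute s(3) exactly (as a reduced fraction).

4106353/1238112

g'(s) = 2s.
g(4) = 5, g'(4) = 8, so s(1) = 4 - 5/8 = 27/8.
g(27/8) = 25/64, g'(27/8) = 27/4, so s(2) = (27/8) - (25/64)/(27/4) = 1433/432.
g(1433/432) = 625/186624, g'(1433/432) = 1433/216, so s(3) = (1433/432) - (625/186624)/(1433/216) = 4106353/1238112.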